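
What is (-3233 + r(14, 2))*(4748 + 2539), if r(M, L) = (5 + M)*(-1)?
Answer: -23697324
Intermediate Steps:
r(M, L) = -5 - M
(-3233 + r(14, 2))*(4748 + 2539) = (-3233 + (-5 - 1*14))*(4748 + 2539) = (-3233 + (-5 - 14))*7287 = (-3233 - 19)*7287 = -3252*7287 = -23697324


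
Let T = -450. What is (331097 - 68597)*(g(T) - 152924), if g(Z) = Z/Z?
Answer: -40142287500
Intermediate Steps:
g(Z) = 1
(331097 - 68597)*(g(T) - 152924) = (331097 - 68597)*(1 - 152924) = 262500*(-152923) = -40142287500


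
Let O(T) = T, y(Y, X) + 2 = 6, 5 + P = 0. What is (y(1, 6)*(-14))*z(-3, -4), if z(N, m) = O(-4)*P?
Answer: -1120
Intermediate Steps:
P = -5 (P = -5 + 0 = -5)
y(Y, X) = 4 (y(Y, X) = -2 + 6 = 4)
z(N, m) = 20 (z(N, m) = -4*(-5) = 20)
(y(1, 6)*(-14))*z(-3, -4) = (4*(-14))*20 = -56*20 = -1120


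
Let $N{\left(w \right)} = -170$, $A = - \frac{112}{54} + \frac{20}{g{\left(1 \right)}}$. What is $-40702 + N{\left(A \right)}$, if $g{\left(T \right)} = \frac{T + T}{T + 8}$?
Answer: $-40872$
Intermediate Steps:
$g{\left(T \right)} = \frac{2 T}{8 + T}$
$A = \frac{2374}{27}$ ($A = - \frac{112}{54} + \frac{20}{2 \cdot 1 \frac{1}{8 + 1}} = \left(-112\right) \frac{1}{54} + \frac{20}{2 \cdot 1 \cdot \frac{1}{9}} = - \frac{56}{27} + \frac{20}{2 \cdot 1 \cdot \frac{1}{9}} = - \frac{56}{27} + \frac{20}{\frac{2}{9}} = - \frac{56}{27} + 20 \cdot \frac{9}{2} = - \frac{56}{27} + 90 = \frac{2374}{27} \approx 87.926$)
$-40702 + N{\left(A \right)} = -40702 - 170 = -40872$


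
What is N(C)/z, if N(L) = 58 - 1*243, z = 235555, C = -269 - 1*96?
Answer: -37/47111 ≈ -0.00078538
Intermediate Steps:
C = -365 (C = -269 - 96 = -365)
N(L) = -185 (N(L) = 58 - 243 = -185)
N(C)/z = -185/235555 = -185*1/235555 = -37/47111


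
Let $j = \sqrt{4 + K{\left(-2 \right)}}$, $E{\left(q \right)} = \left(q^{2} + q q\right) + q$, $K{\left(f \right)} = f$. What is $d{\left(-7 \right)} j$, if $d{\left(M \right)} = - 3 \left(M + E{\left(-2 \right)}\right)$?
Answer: $3 \sqrt{2} \approx 4.2426$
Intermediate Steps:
$E{\left(q \right)} = q + 2 q^{2}$ ($E{\left(q \right)} = \left(q^{2} + q^{2}\right) + q = 2 q^{2} + q = q + 2 q^{2}$)
$d{\left(M \right)} = -18 - 3 M$ ($d{\left(M \right)} = - 3 \left(M - 2 \left(1 + 2 \left(-2\right)\right)\right) = - 3 \left(M - 2 \left(1 - 4\right)\right) = - 3 \left(M - -6\right) = - 3 \left(M + 6\right) = - 3 \left(6 + M\right) = -18 - 3 M$)
$j = \sqrt{2}$ ($j = \sqrt{4 - 2} = \sqrt{2} \approx 1.4142$)
$d{\left(-7 \right)} j = \left(-18 - -21\right) \sqrt{2} = \left(-18 + 21\right) \sqrt{2} = 3 \sqrt{2}$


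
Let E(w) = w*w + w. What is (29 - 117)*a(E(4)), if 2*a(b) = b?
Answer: -880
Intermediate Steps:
E(w) = w + w² (E(w) = w² + w = w + w²)
a(b) = b/2
(29 - 117)*a(E(4)) = (29 - 117)*((4*(1 + 4))/2) = -44*4*5 = -44*20 = -88*10 = -880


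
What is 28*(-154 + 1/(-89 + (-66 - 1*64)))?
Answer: -944356/219 ≈ -4312.1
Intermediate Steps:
28*(-154 + 1/(-89 + (-66 - 1*64))) = 28*(-154 + 1/(-89 + (-66 - 64))) = 28*(-154 + 1/(-89 - 130)) = 28*(-154 + 1/(-219)) = 28*(-154 - 1/219) = 28*(-33727/219) = -944356/219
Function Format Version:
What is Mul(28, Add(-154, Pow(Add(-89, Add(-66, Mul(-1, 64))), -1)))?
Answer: Rational(-944356, 219) ≈ -4312.1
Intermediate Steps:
Mul(28, Add(-154, Pow(Add(-89, Add(-66, Mul(-1, 64))), -1))) = Mul(28, Add(-154, Pow(Add(-89, Add(-66, -64)), -1))) = Mul(28, Add(-154, Pow(Add(-89, -130), -1))) = Mul(28, Add(-154, Pow(-219, -1))) = Mul(28, Add(-154, Rational(-1, 219))) = Mul(28, Rational(-33727, 219)) = Rational(-944356, 219)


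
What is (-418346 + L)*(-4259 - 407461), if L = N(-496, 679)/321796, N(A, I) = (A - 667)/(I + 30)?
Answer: 9824364570056823510/57038341 ≈ 1.7224e+11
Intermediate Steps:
N(A, I) = (-667 + A)/(30 + I)
L = -1163/228153364 (L = ((-667 - 496)/(30 + 679))/321796 = (-1163/709)*(1/321796) = ((1/709)*(-1163))*(1/321796) = -1163/709*1/321796 = -1163/228153364 ≈ -5.0974e-6)
(-418346 + L)*(-4259 - 407461) = (-418346 - 1163/228153364)*(-4259 - 407461) = -95447047217107/228153364*(-411720) = 9824364570056823510/57038341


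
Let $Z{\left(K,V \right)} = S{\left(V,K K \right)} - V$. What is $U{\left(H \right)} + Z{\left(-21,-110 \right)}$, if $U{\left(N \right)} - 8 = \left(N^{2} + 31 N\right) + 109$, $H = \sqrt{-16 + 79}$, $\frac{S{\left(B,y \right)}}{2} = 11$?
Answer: $312 + 93 \sqrt{7} \approx 558.05$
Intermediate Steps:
$S{\left(B,y \right)} = 22$ ($S{\left(B,y \right)} = 2 \cdot 11 = 22$)
$H = 3 \sqrt{7}$ ($H = \sqrt{63} = 3 \sqrt{7} \approx 7.9373$)
$U{\left(N \right)} = 117 + N^{2} + 31 N$ ($U{\left(N \right)} = 8 + \left(\left(N^{2} + 31 N\right) + 109\right) = 8 + \left(109 + N^{2} + 31 N\right) = 117 + N^{2} + 31 N$)
$Z{\left(K,V \right)} = 22 - V$
$U{\left(H \right)} + Z{\left(-21,-110 \right)} = \left(117 + \left(3 \sqrt{7}\right)^{2} + 31 \cdot 3 \sqrt{7}\right) + \left(22 - -110\right) = \left(117 + 63 + 93 \sqrt{7}\right) + \left(22 + 110\right) = \left(180 + 93 \sqrt{7}\right) + 132 = 312 + 93 \sqrt{7}$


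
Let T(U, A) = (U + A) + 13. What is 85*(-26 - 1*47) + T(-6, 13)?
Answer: -6185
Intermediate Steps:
T(U, A) = 13 + A + U (T(U, A) = (A + U) + 13 = 13 + A + U)
85*(-26 - 1*47) + T(-6, 13) = 85*(-26 - 1*47) + (13 + 13 - 6) = 85*(-26 - 47) + 20 = 85*(-73) + 20 = -6205 + 20 = -6185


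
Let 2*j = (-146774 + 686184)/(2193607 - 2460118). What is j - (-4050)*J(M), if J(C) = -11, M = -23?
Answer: -11873334755/266511 ≈ -44551.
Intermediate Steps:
j = -269705/266511 (j = ((-146774 + 686184)/(2193607 - 2460118))/2 = (539410/(-266511))/2 = (539410*(-1/266511))/2 = (½)*(-539410/266511) = -269705/266511 ≈ -1.0120)
j - (-4050)*J(M) = -269705/266511 - (-4050)*(-11) = -269705/266511 - 1*44550 = -269705/266511 - 44550 = -11873334755/266511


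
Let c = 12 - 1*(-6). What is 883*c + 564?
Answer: 16458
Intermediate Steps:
c = 18 (c = 12 + 6 = 18)
883*c + 564 = 883*18 + 564 = 15894 + 564 = 16458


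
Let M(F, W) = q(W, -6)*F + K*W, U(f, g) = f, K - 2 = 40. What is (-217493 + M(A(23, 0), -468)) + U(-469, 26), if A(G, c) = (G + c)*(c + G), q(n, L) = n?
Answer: -485190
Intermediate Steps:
K = 42 (K = 2 + 40 = 42)
A(G, c) = (G + c)² (A(G, c) = (G + c)*(G + c) = (G + c)²)
M(F, W) = 42*W + F*W (M(F, W) = W*F + 42*W = F*W + 42*W = 42*W + F*W)
(-217493 + M(A(23, 0), -468)) + U(-469, 26) = (-217493 - 468*(42 + (23 + 0)²)) - 469 = (-217493 - 468*(42 + 23²)) - 469 = (-217493 - 468*(42 + 529)) - 469 = (-217493 - 468*571) - 469 = (-217493 - 267228) - 469 = -484721 - 469 = -485190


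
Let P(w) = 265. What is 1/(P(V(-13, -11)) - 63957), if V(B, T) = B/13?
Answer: -1/63692 ≈ -1.5701e-5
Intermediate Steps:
V(B, T) = B/13 (V(B, T) = B*(1/13) = B/13)
1/(P(V(-13, -11)) - 63957) = 1/(265 - 63957) = 1/(-63692) = -1/63692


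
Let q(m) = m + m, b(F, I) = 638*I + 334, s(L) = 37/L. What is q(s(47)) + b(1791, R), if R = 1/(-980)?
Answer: 7713287/23030 ≈ 334.92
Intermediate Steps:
R = -1/980 ≈ -0.0010204
b(F, I) = 334 + 638*I
q(m) = 2*m
q(s(47)) + b(1791, R) = 2*(37/47) + (334 + 638*(-1/980)) = 2*(37*(1/47)) + (334 - 319/490) = 2*(37/47) + 163341/490 = 74/47 + 163341/490 = 7713287/23030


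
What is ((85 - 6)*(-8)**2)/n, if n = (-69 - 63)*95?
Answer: -1264/3135 ≈ -0.40319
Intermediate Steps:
n = -12540 (n = -132*95 = -12540)
((85 - 6)*(-8)**2)/n = ((85 - 6)*(-8)**2)/(-12540) = (79*64)*(-1/12540) = 5056*(-1/12540) = -1264/3135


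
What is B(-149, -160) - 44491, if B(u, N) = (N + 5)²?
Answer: -20466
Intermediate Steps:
B(u, N) = (5 + N)²
B(-149, -160) - 44491 = (5 - 160)² - 44491 = (-155)² - 44491 = 24025 - 44491 = -20466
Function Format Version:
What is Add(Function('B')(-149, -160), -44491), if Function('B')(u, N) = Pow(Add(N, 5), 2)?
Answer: -20466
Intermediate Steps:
Function('B')(u, N) = Pow(Add(5, N), 2)
Add(Function('B')(-149, -160), -44491) = Add(Pow(Add(5, -160), 2), -44491) = Add(Pow(-155, 2), -44491) = Add(24025, -44491) = -20466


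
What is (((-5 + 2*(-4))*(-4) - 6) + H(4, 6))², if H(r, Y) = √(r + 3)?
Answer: (46 + √7)² ≈ 2366.4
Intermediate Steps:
H(r, Y) = √(3 + r)
(((-5 + 2*(-4))*(-4) - 6) + H(4, 6))² = (((-5 + 2*(-4))*(-4) - 6) + √(3 + 4))² = (((-5 - 8)*(-4) - 6) + √7)² = ((-13*(-4) - 6) + √7)² = ((52 - 6) + √7)² = (46 + √7)²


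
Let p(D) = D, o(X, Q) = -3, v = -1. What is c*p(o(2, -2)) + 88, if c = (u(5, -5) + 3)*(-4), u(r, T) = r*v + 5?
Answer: 124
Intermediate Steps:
u(r, T) = 5 - r (u(r, T) = r*(-1) + 5 = -r + 5 = 5 - r)
c = -12 (c = ((5 - 1*5) + 3)*(-4) = ((5 - 5) + 3)*(-4) = (0 + 3)*(-4) = 3*(-4) = -12)
c*p(o(2, -2)) + 88 = -12*(-3) + 88 = 36 + 88 = 124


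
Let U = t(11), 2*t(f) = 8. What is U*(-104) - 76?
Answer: -492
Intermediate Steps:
t(f) = 4 (t(f) = (½)*8 = 4)
U = 4
U*(-104) - 76 = 4*(-104) - 76 = -416 - 76 = -492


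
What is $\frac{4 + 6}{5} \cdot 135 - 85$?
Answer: $185$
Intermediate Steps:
$\frac{4 + 6}{5} \cdot 135 - 85 = 10 \cdot \frac{1}{5} \cdot 135 - 85 = 2 \cdot 135 - 85 = 270 - 85 = 185$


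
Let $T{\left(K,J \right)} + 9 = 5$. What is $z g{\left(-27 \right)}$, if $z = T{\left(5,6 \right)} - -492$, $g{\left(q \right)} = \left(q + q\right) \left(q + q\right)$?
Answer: $1423008$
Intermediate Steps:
$T{\left(K,J \right)} = -4$ ($T{\left(K,J \right)} = -9 + 5 = -4$)
$g{\left(q \right)} = 4 q^{2}$ ($g{\left(q \right)} = 2 q 2 q = 4 q^{2}$)
$z = 488$ ($z = -4 - -492 = -4 + 492 = 488$)
$z g{\left(-27 \right)} = 488 \cdot 4 \left(-27\right)^{2} = 488 \cdot 4 \cdot 729 = 488 \cdot 2916 = 1423008$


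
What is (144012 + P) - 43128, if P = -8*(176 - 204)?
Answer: 101108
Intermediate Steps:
P = 224 (P = -8*(-28) = 224)
(144012 + P) - 43128 = (144012 + 224) - 43128 = 144236 - 43128 = 101108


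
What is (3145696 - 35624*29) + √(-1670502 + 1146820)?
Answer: 2112600 + I*√523682 ≈ 2.1126e+6 + 723.66*I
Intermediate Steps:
(3145696 - 35624*29) + √(-1670502 + 1146820) = (3145696 - 1033096) + √(-523682) = 2112600 + I*√523682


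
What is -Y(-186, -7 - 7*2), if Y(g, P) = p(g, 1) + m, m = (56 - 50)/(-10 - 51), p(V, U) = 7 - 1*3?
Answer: -238/61 ≈ -3.9016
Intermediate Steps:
p(V, U) = 4 (p(V, U) = 7 - 3 = 4)
m = -6/61 (m = 6/(-61) = 6*(-1/61) = -6/61 ≈ -0.098361)
Y(g, P) = 238/61 (Y(g, P) = 4 - 6/61 = 238/61)
-Y(-186, -7 - 7*2) = -1*238/61 = -238/61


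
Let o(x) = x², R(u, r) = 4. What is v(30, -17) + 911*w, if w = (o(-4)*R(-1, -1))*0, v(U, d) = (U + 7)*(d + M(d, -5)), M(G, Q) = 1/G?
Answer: -10730/17 ≈ -631.18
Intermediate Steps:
v(U, d) = (7 + U)*(d + 1/d) (v(U, d) = (U + 7)*(d + 1/d) = (7 + U)*(d + 1/d))
w = 0 (w = ((-4)²*4)*0 = (16*4)*0 = 64*0 = 0)
v(30, -17) + 911*w = (7 + 30 + (-17)²*(7 + 30))/(-17) + 911*0 = -(7 + 30 + 289*37)/17 + 0 = -(7 + 30 + 10693)/17 + 0 = -1/17*10730 + 0 = -10730/17 + 0 = -10730/17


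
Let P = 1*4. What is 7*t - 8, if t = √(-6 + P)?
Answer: -8 + 7*I*√2 ≈ -8.0 + 9.8995*I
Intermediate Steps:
P = 4
t = I*√2 (t = √(-6 + 4) = √(-2) = I*√2 ≈ 1.4142*I)
7*t - 8 = 7*(I*√2) - 8 = 7*I*√2 - 8 = -8 + 7*I*√2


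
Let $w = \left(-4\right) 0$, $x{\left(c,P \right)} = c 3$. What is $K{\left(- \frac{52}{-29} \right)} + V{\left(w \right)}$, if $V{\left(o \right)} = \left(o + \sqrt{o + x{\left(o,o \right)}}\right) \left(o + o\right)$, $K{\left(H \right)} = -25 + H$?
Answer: $- \frac{673}{29} \approx -23.207$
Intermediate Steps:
$x{\left(c,P \right)} = 3 c$
$w = 0$
$V{\left(o \right)} = 2 o \left(o + 2 \sqrt{o}\right)$ ($V{\left(o \right)} = \left(o + \sqrt{o + 3 o}\right) \left(o + o\right) = \left(o + \sqrt{4 o}\right) 2 o = \left(o + 2 \sqrt{o}\right) 2 o = 2 o \left(o + 2 \sqrt{o}\right)$)
$K{\left(- \frac{52}{-29} \right)} + V{\left(w \right)} = \left(-25 - \frac{52}{-29}\right) + 2 \cdot 0 \left(0 + 2 \sqrt{0}\right) = \left(-25 - - \frac{52}{29}\right) + 2 \cdot 0 \left(0 + 2 \cdot 0\right) = \left(-25 + \frac{52}{29}\right) + 2 \cdot 0 \left(0 + 0\right) = - \frac{673}{29} + 2 \cdot 0 \cdot 0 = - \frac{673}{29} + 0 = - \frac{673}{29}$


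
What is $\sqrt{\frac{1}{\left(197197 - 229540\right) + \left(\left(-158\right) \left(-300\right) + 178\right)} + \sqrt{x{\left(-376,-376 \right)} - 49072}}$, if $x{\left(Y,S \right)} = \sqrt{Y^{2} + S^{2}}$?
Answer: $\frac{\sqrt{15235 + 464210450 i \sqrt{2} \sqrt{6134 - 47 \sqrt{2}}}}{15235} \approx 10.496 + 10.496 i$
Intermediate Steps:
$x{\left(Y,S \right)} = \sqrt{S^{2} + Y^{2}}$
$\sqrt{\frac{1}{\left(197197 - 229540\right) + \left(\left(-158\right) \left(-300\right) + 178\right)} + \sqrt{x{\left(-376,-376 \right)} - 49072}} = \sqrt{\frac{1}{\left(197197 - 229540\right) + \left(\left(-158\right) \left(-300\right) + 178\right)} + \sqrt{\sqrt{\left(-376\right)^{2} + \left(-376\right)^{2}} - 49072}} = \sqrt{\frac{1}{-32343 + \left(47400 + 178\right)} + \sqrt{\sqrt{141376 + 141376} - 49072}} = \sqrt{\frac{1}{-32343 + 47578} + \sqrt{\sqrt{282752} - 49072}} = \sqrt{\frac{1}{15235} + \sqrt{376 \sqrt{2} - 49072}} = \sqrt{\frac{1}{15235} + \sqrt{-49072 + 376 \sqrt{2}}}$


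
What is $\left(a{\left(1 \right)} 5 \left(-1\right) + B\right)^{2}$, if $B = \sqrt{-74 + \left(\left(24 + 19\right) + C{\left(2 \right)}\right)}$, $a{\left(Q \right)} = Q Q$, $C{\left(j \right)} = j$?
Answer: $\left(5 - i \sqrt{29}\right)^{2} \approx -4.0 - 53.852 i$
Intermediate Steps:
$a{\left(Q \right)} = Q^{2}$
$B = i \sqrt{29}$ ($B = \sqrt{-74 + \left(\left(24 + 19\right) + 2\right)} = \sqrt{-74 + \left(43 + 2\right)} = \sqrt{-74 + 45} = \sqrt{-29} = i \sqrt{29} \approx 5.3852 i$)
$\left(a{\left(1 \right)} 5 \left(-1\right) + B\right)^{2} = \left(1^{2} \cdot 5 \left(-1\right) + i \sqrt{29}\right)^{2} = \left(1 \left(-5\right) + i \sqrt{29}\right)^{2} = \left(-5 + i \sqrt{29}\right)^{2}$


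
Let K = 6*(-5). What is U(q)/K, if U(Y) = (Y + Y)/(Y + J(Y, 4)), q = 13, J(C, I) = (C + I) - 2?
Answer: -13/420 ≈ -0.030952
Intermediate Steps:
J(C, I) = -2 + C + I
U(Y) = 2*Y/(2 + 2*Y) (U(Y) = (Y + Y)/(Y + (-2 + Y + 4)) = (2*Y)/(Y + (2 + Y)) = (2*Y)/(2 + 2*Y) = 2*Y/(2 + 2*Y))
K = -30
U(q)/K = (13/(1 + 13))/(-30) = (13/14)*(-1/30) = -13/420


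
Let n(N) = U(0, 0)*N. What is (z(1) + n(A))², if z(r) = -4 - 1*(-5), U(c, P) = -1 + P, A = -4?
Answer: 25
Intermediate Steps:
n(N) = -N (n(N) = (-1 + 0)*N = -N)
z(r) = 1 (z(r) = -4 + 5 = 1)
(z(1) + n(A))² = (1 - 1*(-4))² = (1 + 4)² = 5² = 25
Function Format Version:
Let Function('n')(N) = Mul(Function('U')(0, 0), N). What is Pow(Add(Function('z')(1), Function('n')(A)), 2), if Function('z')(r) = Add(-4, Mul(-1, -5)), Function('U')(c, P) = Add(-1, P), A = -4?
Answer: 25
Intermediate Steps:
Function('n')(N) = Mul(-1, N) (Function('n')(N) = Mul(Add(-1, 0), N) = Mul(-1, N))
Function('z')(r) = 1 (Function('z')(r) = Add(-4, 5) = 1)
Pow(Add(Function('z')(1), Function('n')(A)), 2) = Pow(Add(1, Mul(-1, -4)), 2) = Pow(Add(1, 4), 2) = Pow(5, 2) = 25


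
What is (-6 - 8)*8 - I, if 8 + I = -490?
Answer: 386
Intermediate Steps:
I = -498 (I = -8 - 490 = -498)
(-6 - 8)*8 - I = (-6 - 8)*8 - 1*(-498) = -14*8 + 498 = -112 + 498 = 386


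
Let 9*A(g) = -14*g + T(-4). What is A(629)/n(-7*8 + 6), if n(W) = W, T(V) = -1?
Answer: 8807/450 ≈ 19.571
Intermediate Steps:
A(g) = -⅑ - 14*g/9 (A(g) = (-14*g - 1)/9 = (-1 - 14*g)/9 = -⅑ - 14*g/9)
A(629)/n(-7*8 + 6) = (-⅑ - 14/9*629)/(-7*8 + 6) = (-⅑ - 8806/9)/(-56 + 6) = -8807/9/(-50) = -8807/9*(-1/50) = 8807/450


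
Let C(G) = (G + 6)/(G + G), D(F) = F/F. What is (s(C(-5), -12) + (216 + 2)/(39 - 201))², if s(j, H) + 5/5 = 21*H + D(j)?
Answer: 421111441/6561 ≈ 64184.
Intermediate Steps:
D(F) = 1
C(G) = (6 + G)/(2*G) (C(G) = (6 + G)/((2*G)) = (6 + G)*(1/(2*G)) = (6 + G)/(2*G))
s(j, H) = 21*H (s(j, H) = -1 + (21*H + 1) = -1 + (1 + 21*H) = 21*H)
(s(C(-5), -12) + (216 + 2)/(39 - 201))² = (21*(-12) + (216 + 2)/(39 - 201))² = (-252 + 218/(-162))² = (-252 + 218*(-1/162))² = (-252 - 109/81)² = (-20521/81)² = 421111441/6561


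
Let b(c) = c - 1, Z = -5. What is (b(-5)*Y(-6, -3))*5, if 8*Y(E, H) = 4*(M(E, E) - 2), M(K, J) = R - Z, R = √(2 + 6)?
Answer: -45 - 30*√2 ≈ -87.426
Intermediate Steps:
R = 2*√2 (R = √8 = 2*√2 ≈ 2.8284)
M(K, J) = 5 + 2*√2 (M(K, J) = 2*√2 - 1*(-5) = 2*√2 + 5 = 5 + 2*√2)
b(c) = -1 + c
Y(E, H) = 3/2 + √2 (Y(E, H) = (4*((5 + 2*√2) - 2))/8 = (4*(3 + 2*√2))/8 = (12 + 8*√2)/8 = 3/2 + √2)
(b(-5)*Y(-6, -3))*5 = ((-1 - 5)*(3/2 + √2))*5 = -6*(3/2 + √2)*5 = (-9 - 6*√2)*5 = -45 - 30*√2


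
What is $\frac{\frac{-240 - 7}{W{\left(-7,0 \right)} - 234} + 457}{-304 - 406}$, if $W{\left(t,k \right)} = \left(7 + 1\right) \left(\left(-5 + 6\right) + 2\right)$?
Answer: $- \frac{96217}{149100} \approx -0.64532$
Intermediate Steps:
$W{\left(t,k \right)} = 24$ ($W{\left(t,k \right)} = 8 \left(1 + 2\right) = 8 \cdot 3 = 24$)
$\frac{\frac{-240 - 7}{W{\left(-7,0 \right)} - 234} + 457}{-304 - 406} = \frac{\frac{-240 - 7}{24 - 234} + 457}{-304 - 406} = \frac{- \frac{247}{-210} + 457}{-710} = \left(\left(-247\right) \left(- \frac{1}{210}\right) + 457\right) \left(- \frac{1}{710}\right) = \left(\frac{247}{210} + 457\right) \left(- \frac{1}{710}\right) = \frac{96217}{210} \left(- \frac{1}{710}\right) = - \frac{96217}{149100}$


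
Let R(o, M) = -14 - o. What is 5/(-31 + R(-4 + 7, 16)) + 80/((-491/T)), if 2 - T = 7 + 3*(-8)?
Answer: -75415/23568 ≈ -3.1999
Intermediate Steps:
T = 19 (T = 2 - (7 + 3*(-8)) = 2 - (7 - 24) = 2 - 1*(-17) = 2 + 17 = 19)
5/(-31 + R(-4 + 7, 16)) + 80/((-491/T)) = 5/(-31 + (-14 - (-4 + 7))) + 80/((-491/19)) = 5/(-31 + (-14 - 1*3)) + 80/((-491*1/19)) = 5/(-31 + (-14 - 3)) + 80/(-491/19) = 5/(-31 - 17) + 80*(-19/491) = 5/(-48) - 1520/491 = 5*(-1/48) - 1520/491 = -5/48 - 1520/491 = -75415/23568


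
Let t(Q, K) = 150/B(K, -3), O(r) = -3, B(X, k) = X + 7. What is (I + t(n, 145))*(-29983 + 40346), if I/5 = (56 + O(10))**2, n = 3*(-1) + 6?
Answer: 11062450685/76 ≈ 1.4556e+8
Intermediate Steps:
B(X, k) = 7 + X
n = 3 (n = -3 + 6 = 3)
t(Q, K) = 150/(7 + K)
I = 14045 (I = 5*(56 - 3)**2 = 5*53**2 = 5*2809 = 14045)
(I + t(n, 145))*(-29983 + 40346) = (14045 + 150/(7 + 145))*(-29983 + 40346) = (14045 + 150/152)*10363 = (14045 + 150*(1/152))*10363 = (14045 + 75/76)*10363 = (1067495/76)*10363 = 11062450685/76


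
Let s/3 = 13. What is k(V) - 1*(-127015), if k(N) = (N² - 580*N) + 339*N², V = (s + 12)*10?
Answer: 88265215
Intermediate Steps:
s = 39 (s = 3*13 = 39)
V = 510 (V = (39 + 12)*10 = 51*10 = 510)
k(N) = -580*N + 340*N²
k(V) - 1*(-127015) = 20*510*(-29 + 17*510) - 1*(-127015) = 20*510*(-29 + 8670) + 127015 = 20*510*8641 + 127015 = 88138200 + 127015 = 88265215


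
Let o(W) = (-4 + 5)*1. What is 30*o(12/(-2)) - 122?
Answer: -92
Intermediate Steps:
o(W) = 1 (o(W) = 1*1 = 1)
30*o(12/(-2)) - 122 = 30*1 - 122 = 30 - 122 = -92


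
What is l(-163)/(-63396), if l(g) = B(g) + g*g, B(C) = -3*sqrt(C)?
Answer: -26569/63396 + I*sqrt(163)/21132 ≈ -0.4191 + 0.00060416*I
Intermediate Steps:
l(g) = g**2 - 3*sqrt(g) (l(g) = -3*sqrt(g) + g*g = -3*sqrt(g) + g**2 = g**2 - 3*sqrt(g))
l(-163)/(-63396) = ((-163)**2 - 3*I*sqrt(163))/(-63396) = (26569 - 3*I*sqrt(163))*(-1/63396) = -26569/63396 + I*sqrt(163)/21132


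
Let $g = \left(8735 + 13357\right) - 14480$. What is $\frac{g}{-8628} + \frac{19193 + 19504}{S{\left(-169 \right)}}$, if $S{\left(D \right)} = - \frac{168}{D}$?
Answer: $\frac{4702004599}{120792} \approx 38926.0$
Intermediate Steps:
$g = 7612$ ($g = 22092 - 14480 = 7612$)
$\frac{g}{-8628} + \frac{19193 + 19504}{S{\left(-169 \right)}} = \frac{7612}{-8628} + \frac{19193 + 19504}{\left(-168\right) \frac{1}{-169}} = 7612 \left(- \frac{1}{8628}\right) + \frac{38697}{\left(-168\right) \left(- \frac{1}{169}\right)} = - \frac{1903}{2157} + \frac{38697}{\frac{168}{169}} = - \frac{1903}{2157} + 38697 \cdot \frac{169}{168} = - \frac{1903}{2157} + \frac{2179931}{56} = \frac{4702004599}{120792}$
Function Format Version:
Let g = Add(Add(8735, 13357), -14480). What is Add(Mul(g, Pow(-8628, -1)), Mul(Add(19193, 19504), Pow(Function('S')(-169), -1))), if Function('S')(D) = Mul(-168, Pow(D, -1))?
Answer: Rational(4702004599, 120792) ≈ 38926.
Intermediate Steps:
g = 7612 (g = Add(22092, -14480) = 7612)
Add(Mul(g, Pow(-8628, -1)), Mul(Add(19193, 19504), Pow(Function('S')(-169), -1))) = Add(Mul(7612, Pow(-8628, -1)), Mul(Add(19193, 19504), Pow(Mul(-168, Pow(-169, -1)), -1))) = Add(Mul(7612, Rational(-1, 8628)), Mul(38697, Pow(Mul(-168, Rational(-1, 169)), -1))) = Add(Rational(-1903, 2157), Mul(38697, Pow(Rational(168, 169), -1))) = Add(Rational(-1903, 2157), Mul(38697, Rational(169, 168))) = Add(Rational(-1903, 2157), Rational(2179931, 56)) = Rational(4702004599, 120792)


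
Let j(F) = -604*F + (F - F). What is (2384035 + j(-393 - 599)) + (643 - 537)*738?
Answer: 3061431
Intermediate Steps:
j(F) = -604*F (j(F) = -604*F + 0 = -604*F)
(2384035 + j(-393 - 599)) + (643 - 537)*738 = (2384035 - 604*(-393 - 599)) + (643 - 537)*738 = (2384035 - 604*(-992)) + 106*738 = (2384035 + 599168) + 78228 = 2983203 + 78228 = 3061431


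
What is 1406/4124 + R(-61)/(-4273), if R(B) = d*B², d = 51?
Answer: -388303883/8810926 ≈ -44.071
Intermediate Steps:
R(B) = 51*B²
1406/4124 + R(-61)/(-4273) = 1406/4124 + (51*(-61)²)/(-4273) = 1406*(1/4124) + (51*3721)*(-1/4273) = 703/2062 + 189771*(-1/4273) = 703/2062 - 189771/4273 = -388303883/8810926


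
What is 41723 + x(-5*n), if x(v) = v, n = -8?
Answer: 41763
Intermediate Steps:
41723 + x(-5*n) = 41723 - 5*(-8) = 41723 + 40 = 41763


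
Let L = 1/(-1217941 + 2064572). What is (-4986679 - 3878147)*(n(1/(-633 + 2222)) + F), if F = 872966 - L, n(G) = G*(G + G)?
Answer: -16542818532473201470610982/2137676391151 ≈ -7.7387e+12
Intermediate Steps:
L = 1/846631 ≈ 1.1812e-6
n(G) = 2*G² (n(G) = G*(2*G) = 2*G²)
F = 739080077545/846631 (F = 872966 - 1*1/846631 = 872966 - 1/846631 = 739080077545/846631 ≈ 8.7297e+5)
(-4986679 - 3878147)*(n(1/(-633 + 2222)) + F) = (-4986679 - 3878147)*(2*(1/(-633 + 2222))² + 739080077545/846631) = -8864826*(2*(1/1589)² + 739080077545/846631) = -8864826*(2*(1/2524921) + 739080077545/846631) = -8864826*(2/2524921 + 739080077545/846631) = -8864826*1866118808476692207/2137676391151 = -16542818532473201470610982/2137676391151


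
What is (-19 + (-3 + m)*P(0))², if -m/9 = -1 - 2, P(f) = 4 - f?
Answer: 5929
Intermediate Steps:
m = 27 (m = -9*(-1 - 2) = -9*(-3) = 27)
(-19 + (-3 + m)*P(0))² = (-19 + (-3 + 27)*(4 - 1*0))² = (-19 + 24*(4 + 0))² = (-19 + 24*4)² = (-19 + 96)² = 77² = 5929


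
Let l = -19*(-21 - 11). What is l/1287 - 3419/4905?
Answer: -52519/233805 ≈ -0.22463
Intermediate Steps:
l = 608 (l = -19*(-32) = 608)
l/1287 - 3419/4905 = 608/1287 - 3419/4905 = -52519/233805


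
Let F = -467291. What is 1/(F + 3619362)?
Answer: 1/3152071 ≈ 3.1725e-7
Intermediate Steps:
1/(F + 3619362) = 1/(-467291 + 3619362) = 1/3152071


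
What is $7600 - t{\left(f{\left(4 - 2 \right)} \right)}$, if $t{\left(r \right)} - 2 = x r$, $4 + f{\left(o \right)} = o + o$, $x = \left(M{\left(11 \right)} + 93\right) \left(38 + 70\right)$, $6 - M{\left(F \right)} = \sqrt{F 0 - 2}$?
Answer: $0$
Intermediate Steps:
$M{\left(F \right)} = 6 - i \sqrt{2}$ ($M{\left(F \right)} = 6 - \sqrt{F 0 - 2} = 6 - \sqrt{0 - 2} = 6 - \sqrt{-2} = 6 - i \sqrt{2}$)
$x = 10692 - 108 i \sqrt{2}$ ($x = \left(\left(6 - i \sqrt{2}\right) + 93\right) \left(38 + 70\right) = \left(99 - i \sqrt{2}\right) 108 = 10692 - 108 i \sqrt{2} \approx 10692.0 - 152.74 i$)
$f{\left(o \right)} = -4 + 2 o$ ($f{\left(o \right)} = -4 + \left(o + o\right) = -4 + 2 o$)
$t{\left(r \right)} = 2 + r \left(10692 - 108 i \sqrt{2}\right)$ ($t{\left(r \right)} = 2 + \left(10692 - 108 i \sqrt{2}\right) r = 2 + r \left(10692 - 108 i \sqrt{2}\right)$)
$7600 - t{\left(f{\left(4 - 2 \right)} \right)} = 7600 - \left(2 + 108 \left(-4 + 2 \left(4 - 2\right)\right) \left(99 - i \sqrt{2}\right)\right) = 7600 - \left(2 + 108 \left(-4 + 2 \cdot 2\right) \left(99 - i \sqrt{2}\right)\right) = 7600 - \left(2 + 108 \left(-4 + 4\right) \left(99 - i \sqrt{2}\right)\right) = 7600 - \left(2 + 108 \cdot 0 \left(99 - i \sqrt{2}\right)\right) = 7600 - \left(2 + 0\right) = 7600 - 2 = 7598$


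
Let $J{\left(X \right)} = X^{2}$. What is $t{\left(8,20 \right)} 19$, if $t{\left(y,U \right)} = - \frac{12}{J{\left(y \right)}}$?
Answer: $- \frac{57}{16} \approx -3.5625$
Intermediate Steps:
$t{\left(y,U \right)} = - \frac{12}{y^{2}}$
$t{\left(8,20 \right)} 19 = - \frac{12}{64} \cdot 19 = \left(-12\right) \frac{1}{64} \cdot 19 = \left(- \frac{3}{16}\right) 19 = - \frac{57}{16}$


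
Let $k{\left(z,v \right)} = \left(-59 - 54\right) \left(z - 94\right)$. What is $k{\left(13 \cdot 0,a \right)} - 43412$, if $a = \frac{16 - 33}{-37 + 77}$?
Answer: $-32790$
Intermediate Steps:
$a = - \frac{17}{40} \approx -0.425$
$k{\left(z,v \right)} = 10622 - 113 z$ ($k{\left(z,v \right)} = - 113 \left(-94 + z\right) = 10622 - 113 z$)
$k{\left(13 \cdot 0,a \right)} - 43412 = \left(10622 - 113 \cdot 13 \cdot 0\right) - 43412 = \left(10622 - 0\right) - 43412 = \left(10622 + 0\right) - 43412 = 10622 - 43412 = -32790$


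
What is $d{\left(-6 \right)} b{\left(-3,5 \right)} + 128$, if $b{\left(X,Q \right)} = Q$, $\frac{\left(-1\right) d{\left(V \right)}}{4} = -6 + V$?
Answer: $368$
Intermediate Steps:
$d{\left(V \right)} = 24 - 4 V$ ($d{\left(V \right)} = - 4 \left(-6 + V\right) = 24 - 4 V$)
$d{\left(-6 \right)} b{\left(-3,5 \right)} + 128 = \left(24 - -24\right) 5 + 128 = \left(24 + 24\right) 5 + 128 = 48 \cdot 5 + 128 = 240 + 128 = 368$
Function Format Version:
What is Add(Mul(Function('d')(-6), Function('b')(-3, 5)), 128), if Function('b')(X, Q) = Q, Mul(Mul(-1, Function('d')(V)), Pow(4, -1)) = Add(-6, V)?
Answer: 368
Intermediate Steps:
Function('d')(V) = Add(24, Mul(-4, V)) (Function('d')(V) = Mul(-4, Add(-6, V)) = Add(24, Mul(-4, V)))
Add(Mul(Function('d')(-6), Function('b')(-3, 5)), 128) = Add(Mul(Add(24, Mul(-4, -6)), 5), 128) = Add(Mul(Add(24, 24), 5), 128) = Add(Mul(48, 5), 128) = Add(240, 128) = 368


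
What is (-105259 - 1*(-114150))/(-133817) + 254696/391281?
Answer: 30603775261/52360049577 ≈ 0.58449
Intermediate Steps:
(-105259 - 1*(-114150))/(-133817) + 254696/391281 = (-105259 + 114150)*(-1/133817) + 254696*(1/391281) = 8891*(-1/133817) + 254696/391281 = -8891/133817 + 254696/391281 = 30603775261/52360049577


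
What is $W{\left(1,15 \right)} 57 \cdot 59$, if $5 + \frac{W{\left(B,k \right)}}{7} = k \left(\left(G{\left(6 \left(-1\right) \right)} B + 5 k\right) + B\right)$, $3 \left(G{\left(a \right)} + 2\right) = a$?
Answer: $25306575$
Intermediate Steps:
$G{\left(a \right)} = -2 + \frac{a}{3}$
$W{\left(B,k \right)} = -35 + 7 k \left(- 3 B + 5 k\right)$ ($W{\left(B,k \right)} = -35 + 7 k \left(\left(\left(-2 + \frac{6 \left(-1\right)}{3}\right) B + 5 k\right) + B\right) = -35 + 7 k \left(\left(\left(-2 + \frac{1}{3} \left(-6\right)\right) B + 5 k\right) + B\right) = -35 + 7 k \left(\left(\left(-2 - 2\right) B + 5 k\right) + B\right) = -35 + 7 k \left(\left(- 4 B + 5 k\right) + B\right) = -35 + 7 k \left(- 3 B + 5 k\right)$)
$W{\left(1,15 \right)} 57 \cdot 59 = \left(-35 + 35 \cdot 15^{2} - 21 \cdot 15\right) 57 \cdot 59 = \left(-35 + 35 \cdot 225 - 315\right) 57 \cdot 59 = \left(-35 + 7875 - 315\right) 57 \cdot 59 = 7525 \cdot 57 \cdot 59 = 428925 \cdot 59 = 25306575$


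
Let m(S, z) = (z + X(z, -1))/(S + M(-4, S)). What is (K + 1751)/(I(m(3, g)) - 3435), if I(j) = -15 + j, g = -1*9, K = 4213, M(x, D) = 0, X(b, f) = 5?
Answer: -8946/5177 ≈ -1.7280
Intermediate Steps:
g = -9
m(S, z) = (5 + z)/S (m(S, z) = (z + 5)/(S + 0) = (5 + z)/S)
(K + 1751)/(I(m(3, g)) - 3435) = (4213 + 1751)/((-15 + (5 - 9)/3) - 3435) = 5964/((-15 + (1/3)*(-4)) - 3435) = 5964/((-15 - 4/3) - 3435) = 5964/(-49/3 - 3435) = 5964/(-10354/3) = 5964*(-3/10354) = -8946/5177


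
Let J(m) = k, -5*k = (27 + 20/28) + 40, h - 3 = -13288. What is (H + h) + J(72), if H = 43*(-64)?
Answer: -561769/35 ≈ -16051.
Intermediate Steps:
h = -13285 (h = 3 - 13288 = -13285)
k = -474/35 (k = -((27 + 20/28) + 40)/5 = -((27 + 20*(1/28)) + 40)/5 = -((27 + 5/7) + 40)/5 = -(194/7 + 40)/5 = -1/5*474/7 = -474/35 ≈ -13.543)
J(m) = -474/35
H = -2752
(H + h) + J(72) = (-2752 - 13285) - 474/35 = -16037 - 474/35 = -561769/35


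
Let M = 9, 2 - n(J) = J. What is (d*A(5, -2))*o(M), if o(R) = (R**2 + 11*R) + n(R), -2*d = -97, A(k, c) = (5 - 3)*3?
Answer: 50343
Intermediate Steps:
A(k, c) = 6 (A(k, c) = 2*3 = 6)
n(J) = 2 - J
d = 97/2 (d = -1/2*(-97) = 97/2 ≈ 48.500)
o(R) = 2 + R**2 + 10*R (o(R) = (R**2 + 11*R) + (2 - R) = 2 + R**2 + 10*R)
(d*A(5, -2))*o(M) = ((97/2)*6)*(2 + 9**2 + 10*9) = 291*(2 + 81 + 90) = 291*173 = 50343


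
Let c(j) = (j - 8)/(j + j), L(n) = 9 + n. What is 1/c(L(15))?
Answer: 3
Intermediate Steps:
c(j) = (-8 + j)/(2*j) (c(j) = (-8 + j)/((2*j)) = (-8 + j)*(1/(2*j)) = (-8 + j)/(2*j))
1/c(L(15)) = 1/((-8 + (9 + 15))/(2*(9 + 15))) = 1/((1/2)*(-8 + 24)/24) = 1/((1/2)*(1/24)*16) = 1/(1/3) = 3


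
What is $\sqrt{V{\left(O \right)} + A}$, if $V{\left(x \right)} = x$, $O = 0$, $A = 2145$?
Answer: $\sqrt{2145} \approx 46.314$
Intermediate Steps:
$\sqrt{V{\left(O \right)} + A} = \sqrt{0 + 2145} = \sqrt{2145}$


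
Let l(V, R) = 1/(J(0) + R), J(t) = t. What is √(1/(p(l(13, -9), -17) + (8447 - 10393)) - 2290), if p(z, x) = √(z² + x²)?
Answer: √(-40107069 + 2290*√23410)/√(17514 - √23410) ≈ 47.854*I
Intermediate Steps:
l(V, R) = 1/R (l(V, R) = 1/(0 + R) = 1/R)
p(z, x) = √(x² + z²)
√(1/(p(l(13, -9), -17) + (8447 - 10393)) - 2290) = √(1/(√((-17)² + (1/(-9))²) + (8447 - 10393)) - 2290) = √(1/(√(289 + (-⅑)²) - 1946) - 2290) = √(1/(√(289 + 1/81) - 1946) - 2290) = √(1/(√(23410/81) - 1946) - 2290) = √(1/(√23410/9 - 1946) - 2290) = √(1/(-1946 + √23410/9) - 2290) = √(-2290 + 1/(-1946 + √23410/9))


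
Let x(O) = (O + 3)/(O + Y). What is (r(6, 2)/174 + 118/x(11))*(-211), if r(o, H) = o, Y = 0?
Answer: -3972708/203 ≈ -19570.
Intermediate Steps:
x(O) = (3 + O)/O (x(O) = (O + 3)/(O + 0) = (3 + O)/O)
(r(6, 2)/174 + 118/x(11))*(-211) = (6/174 + 118/(((3 + 11)/11)))*(-211) = (6*(1/174) + 118/(((1/11)*14)))*(-211) = (1/29 + 118/(14/11))*(-211) = (1/29 + 118*(11/14))*(-211) = (1/29 + 649/7)*(-211) = (18828/203)*(-211) = -3972708/203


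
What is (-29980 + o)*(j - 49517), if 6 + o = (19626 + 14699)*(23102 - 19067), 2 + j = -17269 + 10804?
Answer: -7752182241776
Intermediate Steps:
j = -6467 (j = -2 + (-17269 + 10804) = -2 - 6465 = -6467)
o = 138501369 (o = -6 + (19626 + 14699)*(23102 - 19067) = -6 + 34325*4035 = -6 + 138501375 = 138501369)
(-29980 + o)*(j - 49517) = (-29980 + 138501369)*(-6467 - 49517) = 138471389*(-55984) = -7752182241776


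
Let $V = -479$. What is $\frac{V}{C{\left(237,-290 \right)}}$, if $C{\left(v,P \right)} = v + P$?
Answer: $\frac{479}{53} \approx 9.0377$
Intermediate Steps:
$C{\left(v,P \right)} = P + v$
$\frac{V}{C{\left(237,-290 \right)}} = - \frac{479}{-290 + 237} = - \frac{479}{-53} = \left(-479\right) \left(- \frac{1}{53}\right) = \frac{479}{53}$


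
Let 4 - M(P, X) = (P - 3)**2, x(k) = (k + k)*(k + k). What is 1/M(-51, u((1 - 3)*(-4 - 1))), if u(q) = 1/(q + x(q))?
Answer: -1/2912 ≈ -0.00034341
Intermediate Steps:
x(k) = 4*k**2 (x(k) = (2*k)*(2*k) = 4*k**2)
u(q) = 1/(q + 4*q**2)
M(P, X) = 4 - (-3 + P)**2 (M(P, X) = 4 - (P - 3)**2 = 4 - (-3 + P)**2)
1/M(-51, u((1 - 3)*(-4 - 1))) = 1/(4 - (-3 - 51)**2) = 1/(4 - 1*(-54)**2) = 1/(4 - 1*2916) = 1/(4 - 2916) = 1/(-2912) = -1/2912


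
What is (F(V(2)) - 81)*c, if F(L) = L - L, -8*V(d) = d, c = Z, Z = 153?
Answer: -12393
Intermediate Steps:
c = 153
V(d) = -d/8
F(L) = 0
(F(V(2)) - 81)*c = (0 - 81)*153 = -81*153 = -12393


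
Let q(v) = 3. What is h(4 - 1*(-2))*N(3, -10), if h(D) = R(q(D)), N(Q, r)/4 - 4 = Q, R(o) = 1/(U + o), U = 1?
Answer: 7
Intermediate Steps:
R(o) = 1/(1 + o)
N(Q, r) = 16 + 4*Q
h(D) = ¼ (h(D) = 1/(1 + 3) = 1/4 = ¼)
h(4 - 1*(-2))*N(3, -10) = (16 + 4*3)/4 = (16 + 12)/4 = (¼)*28 = 7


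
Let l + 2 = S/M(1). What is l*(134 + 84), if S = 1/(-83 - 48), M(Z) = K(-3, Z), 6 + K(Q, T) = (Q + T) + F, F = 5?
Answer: -171130/393 ≈ -435.45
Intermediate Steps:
K(Q, T) = -1 + Q + T (K(Q, T) = -6 + ((Q + T) + 5) = -6 + (5 + Q + T) = -1 + Q + T)
M(Z) = -4 + Z (M(Z) = -1 - 3 + Z = -4 + Z)
S = -1/131 (S = 1/(-131) = -1/131 ≈ -0.0076336)
l = -785/393 (l = -2 - 1/(131*(-4 + 1)) = -2 - 1/131/(-3) = -2 - 1/131*(-⅓) = -2 + 1/393 = -785/393 ≈ -1.9975)
l*(134 + 84) = -785*(134 + 84)/393 = -785/393*218 = -171130/393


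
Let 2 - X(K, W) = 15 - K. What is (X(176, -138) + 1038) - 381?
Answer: 820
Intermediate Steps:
X(K, W) = -13 + K (X(K, W) = 2 - (15 - K) = 2 + (-15 + K) = -13 + K)
(X(176, -138) + 1038) - 381 = ((-13 + 176) + 1038) - 381 = (163 + 1038) - 381 = 1201 - 381 = 820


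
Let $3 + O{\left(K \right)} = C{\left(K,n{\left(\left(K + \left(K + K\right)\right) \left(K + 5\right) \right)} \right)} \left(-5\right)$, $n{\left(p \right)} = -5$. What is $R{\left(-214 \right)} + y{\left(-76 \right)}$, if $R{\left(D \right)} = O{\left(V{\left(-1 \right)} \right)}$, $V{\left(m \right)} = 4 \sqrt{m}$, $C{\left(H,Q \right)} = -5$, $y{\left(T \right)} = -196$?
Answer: $-174$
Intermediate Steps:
$O{\left(K \right)} = 22$ ($O{\left(K \right)} = -3 - -25 = -3 + 25 = 22$)
$R{\left(D \right)} = 22$
$R{\left(-214 \right)} + y{\left(-76 \right)} = 22 - 196 = -174$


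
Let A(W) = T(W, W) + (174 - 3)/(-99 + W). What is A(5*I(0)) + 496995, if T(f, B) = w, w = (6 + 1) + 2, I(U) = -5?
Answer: 61628325/124 ≈ 4.9700e+5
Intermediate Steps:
w = 9 (w = 7 + 2 = 9)
T(f, B) = 9
A(W) = 9 + 171/(-99 + W) (A(W) = 9 + (174 - 3)/(-99 + W) = 9 + 171/(-99 + W))
A(5*I(0)) + 496995 = 9*(-80 + 5*(-5))/(-99 + 5*(-5)) + 496995 = 9*(-80 - 25)/(-99 - 25) + 496995 = 9*(-105)/(-124) + 496995 = 9*(-1/124)*(-105) + 496995 = 945/124 + 496995 = 61628325/124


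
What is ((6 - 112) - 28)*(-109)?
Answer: 14606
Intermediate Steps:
((6 - 112) - 28)*(-109) = (-106 - 28)*(-109) = -134*(-109) = 14606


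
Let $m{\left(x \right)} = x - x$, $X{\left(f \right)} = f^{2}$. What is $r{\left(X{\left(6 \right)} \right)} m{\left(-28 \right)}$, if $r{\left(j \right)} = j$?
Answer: $0$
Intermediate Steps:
$m{\left(x \right)} = 0$
$r{\left(X{\left(6 \right)} \right)} m{\left(-28 \right)} = 6^{2} \cdot 0 = 36 \cdot 0 = 0$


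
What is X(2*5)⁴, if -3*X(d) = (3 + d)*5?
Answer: 17850625/81 ≈ 2.2038e+5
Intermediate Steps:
X(d) = -5 - 5*d/3 (X(d) = -(3 + d)*5/3 = -(15 + 5*d)/3 = -5 - 5*d/3)
X(2*5)⁴ = (-5 - 10*5/3)⁴ = (-5 - 5/3*10)⁴ = (-5 - 50/3)⁴ = (-65/3)⁴ = 17850625/81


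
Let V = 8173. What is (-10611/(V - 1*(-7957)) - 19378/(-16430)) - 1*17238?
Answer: -456820585579/26501590 ≈ -17237.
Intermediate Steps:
(-10611/(V - 1*(-7957)) - 19378/(-16430)) - 1*17238 = (-10611/(8173 - 1*(-7957)) - 19378/(-16430)) - 1*17238 = (-10611/(8173 + 7957) - 19378*(-1/16430)) - 17238 = (-10611/16130 + 9689/8215) - 17238 = 13822841/26501590 - 17238 = -456820585579/26501590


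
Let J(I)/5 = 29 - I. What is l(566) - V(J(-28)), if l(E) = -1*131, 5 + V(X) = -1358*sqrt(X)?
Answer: -126 + 1358*sqrt(285) ≈ 22800.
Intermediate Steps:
J(I) = 145 - 5*I (J(I) = 5*(29 - I) = 145 - 5*I)
V(X) = -5 - 1358*sqrt(X)
l(E) = -131
l(566) - V(J(-28)) = -131 - (-5 - 1358*sqrt(145 - 5*(-28))) = -131 - (-5 - 1358*sqrt(145 + 140)) = -131 - (-5 - 1358*sqrt(285)) = -131 + (5 + 1358*sqrt(285)) = -126 + 1358*sqrt(285)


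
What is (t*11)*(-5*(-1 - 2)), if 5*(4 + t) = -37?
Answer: -1881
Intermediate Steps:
t = -57/5 (t = -4 + (⅕)*(-37) = -4 - 37/5 = -57/5 ≈ -11.400)
(t*11)*(-5*(-1 - 2)) = (-57/5*11)*(-5*(-1 - 2)) = -(-627)*(-3) = -627/5*15 = -1881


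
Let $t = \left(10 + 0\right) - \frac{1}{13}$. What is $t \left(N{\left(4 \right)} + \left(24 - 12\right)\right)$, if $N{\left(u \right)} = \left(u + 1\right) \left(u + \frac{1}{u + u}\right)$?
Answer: $\frac{33669}{104} \approx 323.74$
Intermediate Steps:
$N{\left(u \right)} = \left(1 + u\right) \left(u + \frac{1}{2 u}\right)$
$t = \frac{129}{13}$ ($t = 10 - \frac{1}{13} = \frac{129}{13} \approx 9.9231$)
$t \left(N{\left(4 \right)} + \left(24 - 12\right)\right) = \frac{129 \left(\left(\frac{1}{2} + 4 + 4^{2} + \frac{1}{2 \cdot 4}\right) + \left(24 - 12\right)\right)}{13} = \frac{129 \left(\left(\frac{1}{2} + 4 + 16 + \frac{1}{2} \cdot \frac{1}{4}\right) + \left(24 - 12\right)\right)}{13} = \frac{129 \left(\left(\frac{1}{2} + 4 + 16 + \frac{1}{8}\right) + 12\right)}{13} = \frac{129 \left(\frac{165}{8} + 12\right)}{13} = \frac{129}{13} \cdot \frac{261}{8} = \frac{33669}{104}$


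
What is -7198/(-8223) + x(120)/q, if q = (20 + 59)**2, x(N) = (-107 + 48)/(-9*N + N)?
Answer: 4791810493/5474105920 ≈ 0.87536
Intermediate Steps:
x(N) = 59/(8*N) (x(N) = -59*(-1/(8*N)) = -(-59)/(8*N) = 59/(8*N))
q = 6241 (q = 79**2 = 6241)
-7198/(-8223) + x(120)/q = -7198/(-8223) + ((59/8)/120)/6241 = -7198*(-1/8223) + ((59/8)*(1/120))*(1/6241) = 7198/8223 + (59/960)*(1/6241) = 7198/8223 + 59/5991360 = 4791810493/5474105920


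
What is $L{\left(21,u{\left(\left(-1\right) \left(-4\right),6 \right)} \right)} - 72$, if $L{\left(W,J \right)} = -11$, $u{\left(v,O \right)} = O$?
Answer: $-83$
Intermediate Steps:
$L{\left(21,u{\left(\left(-1\right) \left(-4\right),6 \right)} \right)} - 72 = -11 - 72 = -83$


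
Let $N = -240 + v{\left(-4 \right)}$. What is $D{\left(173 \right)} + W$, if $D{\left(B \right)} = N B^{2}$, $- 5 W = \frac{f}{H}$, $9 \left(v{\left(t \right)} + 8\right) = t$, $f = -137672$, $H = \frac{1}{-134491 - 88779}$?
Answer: $- \frac{55395370636}{9} \approx -6.155 \cdot 10^{9}$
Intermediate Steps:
$H = - \frac{1}{223270}$ ($H = \frac{1}{-223270} = - \frac{1}{223270} \approx -4.4789 \cdot 10^{-6}$)
$v{\left(t \right)} = -8 + \frac{t}{9}$
$W = -6147605488$ ($W = - \frac{\left(-137672\right) \frac{1}{- \frac{1}{223270}}}{5} = - \frac{\left(-137672\right) \left(-223270\right)}{5} = \left(- \frac{1}{5}\right) 30738027440 = -6147605488$)
$N = - \frac{2236}{9}$ ($N = -240 + \left(-8 + \frac{1}{9} \left(-4\right)\right) = -240 - \frac{76}{9} = - \frac{2236}{9} \approx -248.44$)
$D{\left(B \right)} = - \frac{2236 B^{2}}{9}$
$D{\left(173 \right)} + W = - \frac{2236 \cdot 173^{2}}{9} - 6147605488 = \left(- \frac{2236}{9}\right) 29929 - 6147605488 = - \frac{66921244}{9} - 6147605488 = - \frac{55395370636}{9}$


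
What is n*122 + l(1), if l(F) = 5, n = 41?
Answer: 5007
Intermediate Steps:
n*122 + l(1) = 41*122 + 5 = 5002 + 5 = 5007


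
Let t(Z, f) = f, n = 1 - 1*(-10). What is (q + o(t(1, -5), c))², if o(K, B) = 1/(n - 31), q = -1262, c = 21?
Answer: 637108081/400 ≈ 1.5928e+6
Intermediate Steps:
n = 11 (n = 1 + 10 = 11)
o(K, B) = -1/20 (o(K, B) = 1/(11 - 31) = 1/(-20) = -1/20)
(q + o(t(1, -5), c))² = (-1262 - 1/20)² = (-25241/20)² = 637108081/400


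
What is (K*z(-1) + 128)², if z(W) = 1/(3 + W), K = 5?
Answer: 68121/4 ≈ 17030.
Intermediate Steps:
(K*z(-1) + 128)² = (5/(3 - 1) + 128)² = (5/2 + 128)² = (261/2)² = 68121/4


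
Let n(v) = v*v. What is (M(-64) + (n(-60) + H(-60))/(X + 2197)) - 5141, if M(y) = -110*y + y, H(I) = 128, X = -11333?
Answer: 1047552/571 ≈ 1834.6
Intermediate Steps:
n(v) = v²
M(y) = -109*y
(M(-64) + (n(-60) + H(-60))/(X + 2197)) - 5141 = (-109*(-64) + ((-60)² + 128)/(-11333 + 2197)) - 5141 = (6976 + (3600 + 128)/(-9136)) - 5141 = (6976 + 3728*(-1/9136)) - 5141 = (6976 - 233/571) - 5141 = 3983063/571 - 5141 = 1047552/571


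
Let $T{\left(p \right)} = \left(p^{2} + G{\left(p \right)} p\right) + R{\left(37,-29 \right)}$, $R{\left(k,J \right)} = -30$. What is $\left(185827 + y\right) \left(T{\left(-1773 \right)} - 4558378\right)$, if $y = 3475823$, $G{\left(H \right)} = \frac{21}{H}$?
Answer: $-5180714795700$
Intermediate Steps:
$T{\left(p \right)} = -9 + p^{2}$ ($T{\left(p \right)} = \left(p^{2} + \frac{21}{p} p\right) - 30 = \left(p^{2} + 21\right) - 30 = \left(21 + p^{2}\right) - 30 = -9 + p^{2}$)
$\left(185827 + y\right) \left(T{\left(-1773 \right)} - 4558378\right) = \left(185827 + 3475823\right) \left(\left(-9 + \left(-1773\right)^{2}\right) - 4558378\right) = 3661650 \left(\left(-9 + 3143529\right) - 4558378\right) = 3661650 \left(3143520 - 4558378\right) = 3661650 \left(-1414858\right) = -5180714795700$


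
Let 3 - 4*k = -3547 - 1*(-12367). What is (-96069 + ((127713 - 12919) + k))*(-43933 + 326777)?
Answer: 4672795013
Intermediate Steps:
k = -8817/4 (k = 3/4 - (-3547 - 1*(-12367))/4 = 3/4 - (-3547 + 12367)/4 = 3/4 - 1/4*8820 = 3/4 - 2205 = -8817/4 ≈ -2204.3)
(-96069 + ((127713 - 12919) + k))*(-43933 + 326777) = (-96069 + ((127713 - 12919) - 8817/4))*(-43933 + 326777) = (-96069 + (114794 - 8817/4))*282844 = (-96069 + 450359/4)*282844 = (66083/4)*282844 = 4672795013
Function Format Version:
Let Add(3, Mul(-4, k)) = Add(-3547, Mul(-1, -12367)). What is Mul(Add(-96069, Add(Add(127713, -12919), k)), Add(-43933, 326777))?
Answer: 4672795013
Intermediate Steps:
k = Rational(-8817, 4) (k = Add(Rational(3, 4), Mul(Rational(-1, 4), Add(-3547, Mul(-1, -12367)))) = Add(Rational(3, 4), Mul(Rational(-1, 4), Add(-3547, 12367))) = Add(Rational(3, 4), Mul(Rational(-1, 4), 8820)) = Add(Rational(3, 4), -2205) = Rational(-8817, 4) ≈ -2204.3)
Mul(Add(-96069, Add(Add(127713, -12919), k)), Add(-43933, 326777)) = Mul(Add(-96069, Add(Add(127713, -12919), Rational(-8817, 4))), Add(-43933, 326777)) = Mul(Add(-96069, Add(114794, Rational(-8817, 4))), 282844) = Mul(Add(-96069, Rational(450359, 4)), 282844) = Mul(Rational(66083, 4), 282844) = 4672795013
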